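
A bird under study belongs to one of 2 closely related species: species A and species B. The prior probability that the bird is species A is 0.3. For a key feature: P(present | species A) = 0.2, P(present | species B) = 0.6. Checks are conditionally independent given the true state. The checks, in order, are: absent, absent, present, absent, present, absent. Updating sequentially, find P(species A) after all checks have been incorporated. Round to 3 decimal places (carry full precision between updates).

0.432

Each posterior becomes the prior for the next update.
After 'absent': P(species A) = 0.8·0.3000 / (0.8·0.3000 + 0.4·0.7000) ≈ 0.4615
After 'absent': P(species A) = 0.8·0.4615 / (0.8·0.4615 + 0.4·0.5385) ≈ 0.6316
After 'present': P(species A) = 0.2·0.6316 / (0.2·0.6316 + 0.6·0.3684) ≈ 0.3636
After 'absent': P(species A) = 0.8·0.3636 / (0.8·0.3636 + 0.4·0.6364) ≈ 0.5333
After 'present': P(species A) = 0.2·0.5333 / (0.2·0.5333 + 0.6·0.4667) ≈ 0.2759
After 'absent': P(species A) = 0.8·0.2759 / (0.8·0.2759 + 0.4·0.7241) ≈ 0.4324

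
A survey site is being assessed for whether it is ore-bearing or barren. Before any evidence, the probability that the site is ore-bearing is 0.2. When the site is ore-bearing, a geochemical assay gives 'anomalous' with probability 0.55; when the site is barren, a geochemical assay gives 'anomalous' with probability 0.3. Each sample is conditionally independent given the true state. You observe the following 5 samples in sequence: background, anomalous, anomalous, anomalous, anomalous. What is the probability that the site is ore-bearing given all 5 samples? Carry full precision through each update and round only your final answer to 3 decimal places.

0.645

After 'background': P(ore) = 0.45·0.2000 / (0.45·0.2000 + 0.7·0.8000) ≈ 0.1385
After 'anomalous': P(ore) = 0.55·0.1385 / (0.55·0.1385 + 0.3·0.8615) ≈ 0.2276
After 'anomalous': P(ore) = 0.55·0.2276 / (0.55·0.2276 + 0.3·0.7724) ≈ 0.3507
After 'anomalous': P(ore) = 0.55·0.3507 / (0.55·0.3507 + 0.3·0.6493) ≈ 0.4976
After 'anomalous': P(ore) = 0.55·0.4976 / (0.55·0.4976 + 0.3·0.5024) ≈ 0.6448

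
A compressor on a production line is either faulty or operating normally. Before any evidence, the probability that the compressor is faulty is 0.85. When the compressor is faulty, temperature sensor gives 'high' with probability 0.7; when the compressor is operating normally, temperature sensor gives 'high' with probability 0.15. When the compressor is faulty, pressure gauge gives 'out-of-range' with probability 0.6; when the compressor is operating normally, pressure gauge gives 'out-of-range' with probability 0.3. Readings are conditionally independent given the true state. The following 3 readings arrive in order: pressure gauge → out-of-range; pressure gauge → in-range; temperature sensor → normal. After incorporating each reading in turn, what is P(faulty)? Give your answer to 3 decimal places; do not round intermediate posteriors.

0.696

Apply Bayes' rule sequentially, carrying P(faulty) forward.
After pressure gauge='out-of-range': P(faulty) = 0.6·0.8500 / (0.6·0.8500 + 0.3·0.1500) ≈ 0.9189
After pressure gauge='in-range': P(faulty) = 0.4·0.9189 / (0.4·0.9189 + 0.7·0.0811) ≈ 0.8662
After temperature sensor='normal': P(faulty) = 0.3·0.8662 / (0.3·0.8662 + 0.85·0.1338) ≈ 0.6957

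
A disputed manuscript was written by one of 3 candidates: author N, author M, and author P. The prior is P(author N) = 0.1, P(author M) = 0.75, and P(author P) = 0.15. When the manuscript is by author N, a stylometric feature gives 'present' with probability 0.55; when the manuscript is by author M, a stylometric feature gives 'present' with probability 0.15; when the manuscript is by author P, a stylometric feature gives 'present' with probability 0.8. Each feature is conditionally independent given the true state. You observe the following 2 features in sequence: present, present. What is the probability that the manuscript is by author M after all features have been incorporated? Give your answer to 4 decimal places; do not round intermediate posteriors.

0.1179

Each posterior becomes the prior for the next update.
After 'present': normaliser = 0.55·0.1000 + 0.15·0.7500 + 0.8·0.1500; P(author N) ≈ 0.1913, P(author M) ≈ 0.3913, P(author P) ≈ 0.4174
After 'present': normaliser = 0.55·0.1913 + 0.15·0.3913 + 0.8·0.4174; P(author N) ≈ 0.2114, P(author M) ≈ 0.1179, P(author P) ≈ 0.6707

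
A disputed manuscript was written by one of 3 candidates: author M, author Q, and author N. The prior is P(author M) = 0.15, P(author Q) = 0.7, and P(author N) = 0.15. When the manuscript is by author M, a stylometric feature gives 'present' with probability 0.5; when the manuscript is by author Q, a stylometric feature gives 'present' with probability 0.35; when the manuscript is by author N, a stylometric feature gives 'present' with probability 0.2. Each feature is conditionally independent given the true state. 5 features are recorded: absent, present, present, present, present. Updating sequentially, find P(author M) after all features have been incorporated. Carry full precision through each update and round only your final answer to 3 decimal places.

0.400

After 'absent': normaliser = 0.5·0.1500 + 0.65·0.7000 + 0.8·0.1500; P(author M) ≈ 0.1154, P(author Q) ≈ 0.7000, P(author N) ≈ 0.1846
After 'present': normaliser = 0.5·0.1154 + 0.35·0.7000 + 0.2·0.1846; P(author M) ≈ 0.1699, P(author Q) ≈ 0.7214, P(author N) ≈ 0.1087
After 'present': normaliser = 0.5·0.1699 + 0.35·0.7214 + 0.2·0.1087; P(author M) ≈ 0.2365, P(author Q) ≈ 0.7030, P(author N) ≈ 0.0605
After 'present': normaliser = 0.5·0.2365 + 0.35·0.7030 + 0.2·0.0605; P(author M) ≈ 0.3141, P(author Q) ≈ 0.6537, P(author N) ≈ 0.0322
After 'present': normaliser = 0.5·0.3141 + 0.35·0.6537 + 0.2·0.0322; P(author M) ≈ 0.4004, P(author Q) ≈ 0.5832, P(author N) ≈ 0.0164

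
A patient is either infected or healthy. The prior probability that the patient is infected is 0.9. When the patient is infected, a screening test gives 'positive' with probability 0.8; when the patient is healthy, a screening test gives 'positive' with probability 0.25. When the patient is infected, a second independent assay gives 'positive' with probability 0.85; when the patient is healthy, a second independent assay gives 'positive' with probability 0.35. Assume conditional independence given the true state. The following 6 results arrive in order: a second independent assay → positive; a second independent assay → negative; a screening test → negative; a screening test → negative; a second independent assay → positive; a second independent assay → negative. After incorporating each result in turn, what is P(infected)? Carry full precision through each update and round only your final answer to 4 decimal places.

0.1674

Apply Bayes' rule sequentially, carrying P(infected) forward.
After a second independent assay='positive': P(infected) = 0.85·0.9000 / (0.85·0.9000 + 0.35·0.1000) ≈ 0.9563
After a second independent assay='negative': P(infected) = 0.15·0.9563 / (0.15·0.9563 + 0.65·0.0437) ≈ 0.8345
After a screening test='negative': P(infected) = 0.2·0.8345 / (0.2·0.8345 + 0.75·0.1655) ≈ 0.5736
After a screening test='negative': P(infected) = 0.2·0.5736 / (0.2·0.5736 + 0.75·0.4264) ≈ 0.2640
After a second independent assay='positive': P(infected) = 0.85·0.2640 / (0.85·0.2640 + 0.35·0.7360) ≈ 0.4656
After a second independent assay='negative': P(infected) = 0.15·0.4656 / (0.15·0.4656 + 0.65·0.5344) ≈ 0.1674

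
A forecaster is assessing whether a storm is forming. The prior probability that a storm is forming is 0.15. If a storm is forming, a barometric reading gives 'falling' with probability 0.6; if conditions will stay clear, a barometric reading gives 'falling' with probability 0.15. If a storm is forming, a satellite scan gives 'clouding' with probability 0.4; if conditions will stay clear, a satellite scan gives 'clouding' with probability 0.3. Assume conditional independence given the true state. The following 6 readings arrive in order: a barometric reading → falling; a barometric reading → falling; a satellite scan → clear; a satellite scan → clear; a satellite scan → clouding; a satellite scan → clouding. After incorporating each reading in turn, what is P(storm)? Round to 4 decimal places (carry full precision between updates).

After a barometric reading='falling': P(storm) = 0.6·0.1500 / (0.6·0.1500 + 0.15·0.8500) ≈ 0.4138
After a barometric reading='falling': P(storm) = 0.6·0.4138 / (0.6·0.4138 + 0.15·0.5862) ≈ 0.7385
After a satellite scan='clear': P(storm) = 0.6·0.7385 / (0.6·0.7385 + 0.7·0.2615) ≈ 0.7076
After a satellite scan='clear': P(storm) = 0.6·0.7076 / (0.6·0.7076 + 0.7·0.2924) ≈ 0.6747
After a satellite scan='clouding': P(storm) = 0.4·0.6747 / (0.4·0.6747 + 0.3·0.3253) ≈ 0.7345
After a satellite scan='clouding': P(storm) = 0.4·0.7345 / (0.4·0.7345 + 0.3·0.2655) ≈ 0.7867

0.7867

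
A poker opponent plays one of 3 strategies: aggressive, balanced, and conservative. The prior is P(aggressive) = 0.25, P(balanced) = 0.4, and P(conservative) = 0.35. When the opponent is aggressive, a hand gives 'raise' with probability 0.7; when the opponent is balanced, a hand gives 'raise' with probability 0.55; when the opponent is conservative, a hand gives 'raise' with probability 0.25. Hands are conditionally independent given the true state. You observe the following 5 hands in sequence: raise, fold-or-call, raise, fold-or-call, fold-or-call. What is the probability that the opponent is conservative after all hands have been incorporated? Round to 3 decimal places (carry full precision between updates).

After 'raise': normaliser = 0.7·0.2500 + 0.55·0.4000 + 0.25·0.3500; P(aggressive) ≈ 0.3627, P(balanced) ≈ 0.4560, P(conservative) ≈ 0.1813
After 'fold-or-call': normaliser = 0.3·0.3627 + 0.45·0.4560 + 0.75·0.1813; P(aggressive) ≈ 0.2418, P(balanced) ≈ 0.4560, P(conservative) ≈ 0.3022
After 'raise': normaliser = 0.7·0.2418 + 0.55·0.4560 + 0.25·0.3022; P(aggressive) ≈ 0.3415, P(balanced) ≈ 0.5060, P(conservative) ≈ 0.1525
After 'fold-or-call': normaliser = 0.3·0.3415 + 0.45·0.5060 + 0.75·0.1525; P(aggressive) ≈ 0.2305, P(balanced) ≈ 0.5123, P(conservative) ≈ 0.2572
After 'fold-or-call': normaliser = 0.3·0.2305 + 0.45·0.5123 + 0.75·0.2572; P(aggressive) ≈ 0.1404, P(balanced) ≈ 0.4680, P(conservative) ≈ 0.3917

0.392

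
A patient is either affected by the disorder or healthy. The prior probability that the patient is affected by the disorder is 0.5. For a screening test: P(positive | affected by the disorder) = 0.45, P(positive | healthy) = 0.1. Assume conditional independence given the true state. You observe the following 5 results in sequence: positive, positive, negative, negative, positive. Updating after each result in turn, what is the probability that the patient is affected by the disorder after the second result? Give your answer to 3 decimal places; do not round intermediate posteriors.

After 'positive': P(affected) = 0.45·0.5000 / (0.45·0.5000 + 0.1·0.5000) ≈ 0.8182
After 'positive': P(affected) = 0.45·0.8182 / (0.45·0.8182 + 0.1·0.1818) ≈ 0.9529

0.953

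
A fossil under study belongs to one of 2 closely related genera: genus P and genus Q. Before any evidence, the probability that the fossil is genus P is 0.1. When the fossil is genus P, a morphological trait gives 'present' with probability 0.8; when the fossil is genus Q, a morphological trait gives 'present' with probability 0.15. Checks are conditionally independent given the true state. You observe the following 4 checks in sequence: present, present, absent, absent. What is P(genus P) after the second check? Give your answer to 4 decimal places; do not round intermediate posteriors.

After 'present': P(genus P) = 0.8·0.1000 / (0.8·0.1000 + 0.15·0.9000) ≈ 0.3721
After 'present': P(genus P) = 0.8·0.3721 / (0.8·0.3721 + 0.15·0.6279) ≈ 0.7596

0.7596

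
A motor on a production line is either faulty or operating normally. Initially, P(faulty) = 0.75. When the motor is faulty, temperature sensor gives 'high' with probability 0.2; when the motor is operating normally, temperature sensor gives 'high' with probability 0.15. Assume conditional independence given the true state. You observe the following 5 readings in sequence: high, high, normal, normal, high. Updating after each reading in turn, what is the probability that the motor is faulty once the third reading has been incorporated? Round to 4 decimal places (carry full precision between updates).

0.8339

After 'high': P(faulty) = 0.2·0.7500 / (0.2·0.7500 + 0.15·0.2500) ≈ 0.8000
After 'high': P(faulty) = 0.2·0.8000 / (0.2·0.8000 + 0.15·0.2000) ≈ 0.8421
After 'normal': P(faulty) = 0.8·0.8421 / (0.8·0.8421 + 0.85·0.1579) ≈ 0.8339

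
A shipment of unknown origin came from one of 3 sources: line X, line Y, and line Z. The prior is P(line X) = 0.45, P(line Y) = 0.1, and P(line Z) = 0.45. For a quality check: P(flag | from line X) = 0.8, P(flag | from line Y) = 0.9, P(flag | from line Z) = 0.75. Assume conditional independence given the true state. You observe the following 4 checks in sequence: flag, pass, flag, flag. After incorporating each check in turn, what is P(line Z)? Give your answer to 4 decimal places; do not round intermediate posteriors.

Apply Bayes' rule sequentially, carrying P(line Z) forward.
After 'flag': normaliser = 0.8·0.4500 + 0.9·0.1000 + 0.75·0.4500; P(line X) ≈ 0.4571, P(line Y) ≈ 0.1143, P(line Z) ≈ 0.4286
After 'pass': normaliser = 0.2·0.4571 + 0.1·0.1143 + 0.25·0.4286; P(line X) ≈ 0.4354, P(line Y) ≈ 0.0544, P(line Z) ≈ 0.5102
After 'flag': normaliser = 0.8·0.4354 + 0.9·0.0544 + 0.75·0.5102; P(line X) ≈ 0.4466, P(line Y) ≈ 0.0628, P(line Z) ≈ 0.4906
After 'flag': normaliser = 0.8·0.4466 + 0.9·0.0628 + 0.75·0.4906; P(line X) ≈ 0.4570, P(line Y) ≈ 0.0723, P(line Z) ≈ 0.4707

0.4707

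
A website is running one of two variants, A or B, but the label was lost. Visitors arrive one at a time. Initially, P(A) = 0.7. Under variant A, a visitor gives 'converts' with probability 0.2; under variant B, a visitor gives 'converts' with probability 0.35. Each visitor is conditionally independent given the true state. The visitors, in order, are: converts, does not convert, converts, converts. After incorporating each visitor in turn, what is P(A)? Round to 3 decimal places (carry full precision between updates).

After 'converts': P(A) = 0.2·0.7000 / (0.2·0.7000 + 0.35·0.3000) ≈ 0.5714
After 'does not convert': P(A) = 0.8·0.5714 / (0.8·0.5714 + 0.65·0.4286) ≈ 0.6214
After 'converts': P(A) = 0.2·0.6214 / (0.2·0.6214 + 0.35·0.3786) ≈ 0.4839
After 'converts': P(A) = 0.2·0.4839 / (0.2·0.4839 + 0.35·0.5161) ≈ 0.3489

0.349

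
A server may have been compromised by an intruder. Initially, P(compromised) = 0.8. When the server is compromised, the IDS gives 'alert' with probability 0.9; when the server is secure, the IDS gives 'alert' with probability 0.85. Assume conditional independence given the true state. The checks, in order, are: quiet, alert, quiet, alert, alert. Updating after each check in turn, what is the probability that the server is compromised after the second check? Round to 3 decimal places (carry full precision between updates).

0.738

After 'quiet': P(compromised) = 0.1·0.8000 / (0.1·0.8000 + 0.15·0.2000) ≈ 0.7273
After 'alert': P(compromised) = 0.9·0.7273 / (0.9·0.7273 + 0.85·0.2727) ≈ 0.7385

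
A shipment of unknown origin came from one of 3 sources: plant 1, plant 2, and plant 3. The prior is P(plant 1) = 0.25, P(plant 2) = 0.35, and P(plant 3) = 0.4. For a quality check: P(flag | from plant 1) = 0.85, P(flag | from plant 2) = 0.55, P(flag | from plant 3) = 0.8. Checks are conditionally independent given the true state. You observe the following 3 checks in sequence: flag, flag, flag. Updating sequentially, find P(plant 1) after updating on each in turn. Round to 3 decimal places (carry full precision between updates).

Each posterior becomes the prior for the next update.
After 'flag': normaliser = 0.85·0.2500 + 0.55·0.3500 + 0.8·0.4000; P(plant 1) ≈ 0.2931, P(plant 2) ≈ 0.2655, P(plant 3) ≈ 0.4414
After 'flag': normaliser = 0.85·0.2931 + 0.55·0.2655 + 0.8·0.4414; P(plant 1) ≈ 0.3329, P(plant 2) ≈ 0.1952, P(plant 3) ≈ 0.4719
After 'flag': normaliser = 0.85·0.3329 + 0.55·0.1952 + 0.8·0.4719; P(plant 1) ≈ 0.3686, P(plant 2) ≈ 0.1398, P(plant 3) ≈ 0.4916

0.369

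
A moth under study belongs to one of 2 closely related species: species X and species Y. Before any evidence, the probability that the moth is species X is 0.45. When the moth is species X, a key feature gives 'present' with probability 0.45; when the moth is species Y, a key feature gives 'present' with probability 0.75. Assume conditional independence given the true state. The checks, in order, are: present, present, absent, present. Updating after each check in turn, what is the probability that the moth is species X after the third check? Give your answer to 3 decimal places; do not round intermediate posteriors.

After 'present': P(species X) = 0.45·0.4500 / (0.45·0.4500 + 0.75·0.5500) ≈ 0.3293
After 'present': P(species X) = 0.45·0.3293 / (0.45·0.3293 + 0.75·0.6707) ≈ 0.2275
After 'absent': P(species X) = 0.55·0.2275 / (0.55·0.2275 + 0.25·0.7725) ≈ 0.3932

0.393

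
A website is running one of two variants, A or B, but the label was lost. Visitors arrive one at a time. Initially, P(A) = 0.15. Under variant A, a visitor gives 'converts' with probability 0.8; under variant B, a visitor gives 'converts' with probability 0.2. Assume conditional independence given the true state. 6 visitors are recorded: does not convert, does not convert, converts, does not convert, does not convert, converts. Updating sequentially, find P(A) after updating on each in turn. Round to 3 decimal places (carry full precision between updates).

Apply Bayes' rule sequentially, carrying P(A) forward.
After 'does not convert': P(A) = 0.2·0.1500 / (0.2·0.1500 + 0.8·0.8500) ≈ 0.0423
After 'does not convert': P(A) = 0.2·0.0423 / (0.2·0.0423 + 0.8·0.9577) ≈ 0.0109
After 'converts': P(A) = 0.8·0.0109 / (0.8·0.0109 + 0.2·0.9891) ≈ 0.0423
After 'does not convert': P(A) = 0.2·0.0423 / (0.2·0.0423 + 0.8·0.9577) ≈ 0.0109
After 'does not convert': P(A) = 0.2·0.0109 / (0.2·0.0109 + 0.8·0.9891) ≈ 0.0027
After 'converts': P(A) = 0.8·0.0027 / (0.8·0.0027 + 0.2·0.9973) ≈ 0.0109

0.011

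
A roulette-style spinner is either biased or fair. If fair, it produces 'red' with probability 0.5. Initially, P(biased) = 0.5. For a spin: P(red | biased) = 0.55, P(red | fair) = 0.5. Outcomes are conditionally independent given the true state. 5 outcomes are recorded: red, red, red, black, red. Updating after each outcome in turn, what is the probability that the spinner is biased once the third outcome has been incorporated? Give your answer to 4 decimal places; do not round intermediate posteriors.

0.5710

Each posterior becomes the prior for the next update.
After 'red': P(biased) = 0.55·0.5000 / (0.55·0.5000 + 0.5·0.5000) ≈ 0.5238
After 'red': P(biased) = 0.55·0.5238 / (0.55·0.5238 + 0.5·0.4762) ≈ 0.5475
After 'red': P(biased) = 0.55·0.5475 / (0.55·0.5475 + 0.5·0.4525) ≈ 0.5710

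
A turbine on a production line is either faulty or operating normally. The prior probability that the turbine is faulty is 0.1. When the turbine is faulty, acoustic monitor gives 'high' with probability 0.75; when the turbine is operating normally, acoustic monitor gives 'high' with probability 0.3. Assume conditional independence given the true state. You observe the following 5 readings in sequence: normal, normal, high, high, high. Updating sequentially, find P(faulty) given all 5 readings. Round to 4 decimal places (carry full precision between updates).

After 'normal': P(faulty) = 0.25·0.1000 / (0.25·0.1000 + 0.7·0.9000) ≈ 0.0382
After 'normal': P(faulty) = 0.25·0.0382 / (0.25·0.0382 + 0.7·0.9618) ≈ 0.0140
After 'high': P(faulty) = 0.75·0.0140 / (0.75·0.0140 + 0.3·0.9860) ≈ 0.0342
After 'high': P(faulty) = 0.75·0.0342 / (0.75·0.0342 + 0.3·0.9658) ≈ 0.0814
After 'high': P(faulty) = 0.75·0.0814 / (0.75·0.0814 + 0.3·0.9186) ≈ 0.1813

0.1813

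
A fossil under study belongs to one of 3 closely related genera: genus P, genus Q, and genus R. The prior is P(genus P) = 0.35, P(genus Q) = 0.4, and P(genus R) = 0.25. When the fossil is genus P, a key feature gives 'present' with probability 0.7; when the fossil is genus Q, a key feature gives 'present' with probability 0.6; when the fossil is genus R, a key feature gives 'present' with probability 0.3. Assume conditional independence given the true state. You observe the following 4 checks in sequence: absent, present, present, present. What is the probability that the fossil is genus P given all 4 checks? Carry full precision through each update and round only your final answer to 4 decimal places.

Apply Bayes' rule sequentially, carrying P(genus P) forward.
After 'absent': normaliser = 0.3·0.3500 + 0.4·0.4000 + 0.7·0.2500; P(genus P) ≈ 0.2386, P(genus Q) ≈ 0.3636, P(genus R) ≈ 0.3977
After 'present': normaliser = 0.7·0.2386 + 0.6·0.3636 + 0.3·0.3977; P(genus P) ≈ 0.3311, P(genus Q) ≈ 0.4324, P(genus R) ≈ 0.2365
After 'present': normaliser = 0.7·0.3311 + 0.6·0.4324 + 0.3·0.2365; P(genus P) ≈ 0.4123, P(genus Q) ≈ 0.4615, P(genus R) ≈ 0.1262
After 'present': normaliser = 0.7·0.4123 + 0.6·0.4615 + 0.3·0.1262; P(genus P) ≈ 0.4783, P(genus Q) ≈ 0.4590, P(genus R) ≈ 0.0627

0.4783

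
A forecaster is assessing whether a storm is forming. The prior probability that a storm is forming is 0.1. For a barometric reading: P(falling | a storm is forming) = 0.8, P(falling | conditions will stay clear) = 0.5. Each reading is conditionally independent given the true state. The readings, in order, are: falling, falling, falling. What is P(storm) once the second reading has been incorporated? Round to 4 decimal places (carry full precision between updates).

Each posterior becomes the prior for the next update.
After 'falling': P(storm) = 0.8·0.1000 / (0.8·0.1000 + 0.5·0.9000) ≈ 0.1509
After 'falling': P(storm) = 0.8·0.1509 / (0.8·0.1509 + 0.5·0.8491) ≈ 0.2215

0.2215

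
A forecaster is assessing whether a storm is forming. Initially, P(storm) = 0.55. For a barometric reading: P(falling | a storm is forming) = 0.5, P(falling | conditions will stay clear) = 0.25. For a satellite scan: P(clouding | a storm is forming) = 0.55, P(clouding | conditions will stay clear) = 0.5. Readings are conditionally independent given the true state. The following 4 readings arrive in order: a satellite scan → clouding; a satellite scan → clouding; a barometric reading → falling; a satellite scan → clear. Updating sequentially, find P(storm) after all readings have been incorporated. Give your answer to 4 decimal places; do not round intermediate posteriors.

0.7269

Apply Bayes' rule sequentially, carrying P(storm) forward.
After a satellite scan='clouding': P(storm) = 0.55·0.5500 / (0.55·0.5500 + 0.5·0.4500) ≈ 0.5735
After a satellite scan='clouding': P(storm) = 0.55·0.5735 / (0.55·0.5735 + 0.5·0.4265) ≈ 0.5966
After a barometric reading='falling': P(storm) = 0.5·0.5966 / (0.5·0.5966 + 0.25·0.4034) ≈ 0.7473
After a satellite scan='clear': P(storm) = 0.45·0.7473 / (0.45·0.7473 + 0.5·0.2527) ≈ 0.7269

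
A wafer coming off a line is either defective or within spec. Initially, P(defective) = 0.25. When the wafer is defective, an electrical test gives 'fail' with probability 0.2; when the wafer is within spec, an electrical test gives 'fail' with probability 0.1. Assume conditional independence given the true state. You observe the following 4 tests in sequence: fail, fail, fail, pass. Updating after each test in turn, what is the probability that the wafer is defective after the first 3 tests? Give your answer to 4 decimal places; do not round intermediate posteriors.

0.7273

Apply Bayes' rule sequentially, carrying P(defective) forward.
After 'fail': P(defective) = 0.2·0.2500 / (0.2·0.2500 + 0.1·0.7500) ≈ 0.4000
After 'fail': P(defective) = 0.2·0.4000 / (0.2·0.4000 + 0.1·0.6000) ≈ 0.5714
After 'fail': P(defective) = 0.2·0.5714 / (0.2·0.5714 + 0.1·0.4286) ≈ 0.7273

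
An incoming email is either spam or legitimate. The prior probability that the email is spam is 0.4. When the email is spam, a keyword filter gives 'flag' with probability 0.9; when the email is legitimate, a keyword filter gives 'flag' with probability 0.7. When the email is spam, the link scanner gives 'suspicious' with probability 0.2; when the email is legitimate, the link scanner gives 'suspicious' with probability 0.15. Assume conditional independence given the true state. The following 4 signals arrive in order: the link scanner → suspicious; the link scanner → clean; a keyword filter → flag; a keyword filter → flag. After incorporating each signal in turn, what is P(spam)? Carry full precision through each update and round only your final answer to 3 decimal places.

0.580

After the link scanner='suspicious': P(spam) = 0.2·0.4000 / (0.2·0.4000 + 0.15·0.6000) ≈ 0.4706
After the link scanner='clean': P(spam) = 0.8·0.4706 / (0.8·0.4706 + 0.85·0.5294) ≈ 0.4555
After a keyword filter='flag': P(spam) = 0.9·0.4555 / (0.9·0.4555 + 0.7·0.5445) ≈ 0.5182
After a keyword filter='flag': P(spam) = 0.9·0.5182 / (0.9·0.5182 + 0.7·0.4818) ≈ 0.5804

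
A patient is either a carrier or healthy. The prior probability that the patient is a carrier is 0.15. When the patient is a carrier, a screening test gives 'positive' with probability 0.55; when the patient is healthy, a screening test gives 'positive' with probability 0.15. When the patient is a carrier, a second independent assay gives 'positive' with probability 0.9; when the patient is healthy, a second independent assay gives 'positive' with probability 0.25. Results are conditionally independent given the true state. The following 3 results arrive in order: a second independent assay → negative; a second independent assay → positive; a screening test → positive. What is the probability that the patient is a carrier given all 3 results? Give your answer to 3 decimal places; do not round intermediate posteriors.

0.237

Apply Bayes' rule sequentially, carrying P(carrier) forward.
After a second independent assay='negative': P(carrier) = 0.1·0.1500 / (0.1·0.1500 + 0.75·0.8500) ≈ 0.0230
After a second independent assay='positive': P(carrier) = 0.9·0.0230 / (0.9·0.0230 + 0.25·0.9770) ≈ 0.0781
After a screening test='positive': P(carrier) = 0.55·0.0781 / (0.55·0.0781 + 0.15·0.9219) ≈ 0.2370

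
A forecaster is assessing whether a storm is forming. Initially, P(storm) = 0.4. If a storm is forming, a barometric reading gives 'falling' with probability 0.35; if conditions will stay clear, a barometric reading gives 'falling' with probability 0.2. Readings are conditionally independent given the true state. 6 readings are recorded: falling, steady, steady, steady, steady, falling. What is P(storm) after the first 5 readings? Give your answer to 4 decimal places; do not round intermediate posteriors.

0.3371

Each posterior becomes the prior for the next update.
After 'falling': P(storm) = 0.35·0.4000 / (0.35·0.4000 + 0.2·0.6000) ≈ 0.5385
After 'steady': P(storm) = 0.65·0.5385 / (0.65·0.5385 + 0.8·0.4615) ≈ 0.4866
After 'steady': P(storm) = 0.65·0.4866 / (0.65·0.4866 + 0.8·0.5134) ≈ 0.4351
After 'steady': P(storm) = 0.65·0.4351 / (0.65·0.4351 + 0.8·0.5649) ≈ 0.3849
After 'steady': P(storm) = 0.65·0.3849 / (0.65·0.3849 + 0.8·0.6151) ≈ 0.3371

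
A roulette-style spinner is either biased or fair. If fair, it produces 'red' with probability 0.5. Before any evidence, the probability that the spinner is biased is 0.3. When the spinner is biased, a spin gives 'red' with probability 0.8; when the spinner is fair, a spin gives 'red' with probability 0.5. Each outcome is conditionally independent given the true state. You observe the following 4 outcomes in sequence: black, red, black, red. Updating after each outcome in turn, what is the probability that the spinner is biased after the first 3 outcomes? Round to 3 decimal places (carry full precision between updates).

After 'black': P(biased) = 0.2·0.3000 / (0.2·0.3000 + 0.5·0.7000) ≈ 0.1463
After 'red': P(biased) = 0.8·0.1463 / (0.8·0.1463 + 0.5·0.8537) ≈ 0.2152
After 'black': P(biased) = 0.2·0.2152 / (0.2·0.2152 + 0.5·0.7848) ≈ 0.0989

0.099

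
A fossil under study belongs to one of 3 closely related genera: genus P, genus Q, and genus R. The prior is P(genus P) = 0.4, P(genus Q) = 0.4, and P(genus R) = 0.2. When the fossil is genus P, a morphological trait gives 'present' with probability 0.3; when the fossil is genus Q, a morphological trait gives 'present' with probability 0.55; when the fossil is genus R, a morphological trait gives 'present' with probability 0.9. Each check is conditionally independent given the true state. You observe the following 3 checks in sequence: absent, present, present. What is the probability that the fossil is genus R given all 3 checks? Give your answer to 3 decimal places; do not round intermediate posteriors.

0.169

After 'absent': normaliser = 0.7·0.4000 + 0.45·0.4000 + 0.1·0.2000; P(genus P) ≈ 0.5833, P(genus Q) ≈ 0.3750, P(genus R) ≈ 0.0417
After 'present': normaliser = 0.3·0.5833 + 0.55·0.3750 + 0.9·0.0417; P(genus P) ≈ 0.4179, P(genus Q) ≈ 0.4925, P(genus R) ≈ 0.0896
After 'present': normaliser = 0.3·0.4179 + 0.55·0.4925 + 0.9·0.0896; P(genus P) ≈ 0.2629, P(genus Q) ≈ 0.5681, P(genus R) ≈ 0.1690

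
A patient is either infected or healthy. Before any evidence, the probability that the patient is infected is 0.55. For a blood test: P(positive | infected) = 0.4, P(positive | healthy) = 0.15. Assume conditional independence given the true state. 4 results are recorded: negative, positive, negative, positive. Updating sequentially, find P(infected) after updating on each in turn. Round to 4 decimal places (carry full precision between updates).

0.8124

After 'negative': P(infected) = 0.6·0.5500 / (0.6·0.5500 + 0.85·0.4500) ≈ 0.4632
After 'positive': P(infected) = 0.4·0.4632 / (0.4·0.4632 + 0.15·0.5368) ≈ 0.6970
After 'negative': P(infected) = 0.6·0.6970 / (0.6·0.6970 + 0.85·0.3030) ≈ 0.6189
After 'positive': P(infected) = 0.4·0.6189 / (0.4·0.6189 + 0.15·0.3811) ≈ 0.8124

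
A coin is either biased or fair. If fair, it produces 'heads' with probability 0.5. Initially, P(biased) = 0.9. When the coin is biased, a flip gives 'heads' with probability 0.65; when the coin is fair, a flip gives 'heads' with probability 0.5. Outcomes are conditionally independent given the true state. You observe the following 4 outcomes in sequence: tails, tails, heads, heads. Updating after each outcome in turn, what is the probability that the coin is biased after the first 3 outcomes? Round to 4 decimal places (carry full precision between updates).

Each posterior becomes the prior for the next update.
After 'tails': P(biased) = 0.35·0.9000 / (0.35·0.9000 + 0.5·0.1000) ≈ 0.8630
After 'tails': P(biased) = 0.35·0.8630 / (0.35·0.8630 + 0.5·0.1370) ≈ 0.8152
After 'heads': P(biased) = 0.65·0.8152 / (0.65·0.8152 + 0.5·0.1848) ≈ 0.8515

0.8515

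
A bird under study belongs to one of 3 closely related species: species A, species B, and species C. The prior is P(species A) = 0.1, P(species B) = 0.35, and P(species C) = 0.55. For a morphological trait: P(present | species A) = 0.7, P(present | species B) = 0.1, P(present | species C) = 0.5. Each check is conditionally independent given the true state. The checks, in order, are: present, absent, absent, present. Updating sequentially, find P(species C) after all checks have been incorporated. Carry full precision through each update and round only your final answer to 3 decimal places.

0.826

After 'present': normaliser = 0.7·0.1000 + 0.1·0.3500 + 0.5·0.5500; P(species A) ≈ 0.1842, P(species B) ≈ 0.0921, P(species C) ≈ 0.7237
After 'absent': normaliser = 0.3·0.1842 + 0.9·0.0921 + 0.5·0.7237; P(species A) ≈ 0.1105, P(species B) ≈ 0.1658, P(species C) ≈ 0.7237
After 'absent': normaliser = 0.3·0.1105 + 0.9·0.1658 + 0.5·0.7237; P(species A) ≈ 0.0609, P(species B) ≈ 0.2742, P(species C) ≈ 0.6649
After 'present': normaliser = 0.7·0.0609 + 0.1·0.2742 + 0.5·0.6649; P(species A) ≈ 0.1060, P(species B) ≈ 0.0681, P(species C) ≈ 0.8259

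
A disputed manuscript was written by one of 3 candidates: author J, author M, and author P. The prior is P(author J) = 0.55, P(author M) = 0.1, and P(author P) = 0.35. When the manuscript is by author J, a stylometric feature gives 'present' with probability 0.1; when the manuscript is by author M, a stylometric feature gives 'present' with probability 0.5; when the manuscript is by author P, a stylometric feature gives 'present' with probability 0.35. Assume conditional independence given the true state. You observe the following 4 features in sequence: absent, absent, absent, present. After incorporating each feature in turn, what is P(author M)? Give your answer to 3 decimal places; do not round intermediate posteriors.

After 'absent': normaliser = 0.9·0.5500 + 0.5·0.1000 + 0.65·0.3500; P(author J) ≈ 0.6408, P(author M) ≈ 0.0647, P(author P) ≈ 0.2945
After 'absent': normaliser = 0.9·0.6408 + 0.5·0.0647 + 0.65·0.2945; P(author J) ≈ 0.7204, P(author M) ≈ 0.0404, P(author P) ≈ 0.2391
After 'absent': normaliser = 0.9·0.7204 + 0.5·0.0404 + 0.65·0.2391; P(author J) ≈ 0.7868, P(author M) ≈ 0.0245, P(author P) ≈ 0.1886
After 'present': normaliser = 0.1·0.7868 + 0.5·0.0245 + 0.35·0.1886; P(author J) ≈ 0.5013, P(author M) ≈ 0.0781, P(author P) ≈ 0.4206

0.078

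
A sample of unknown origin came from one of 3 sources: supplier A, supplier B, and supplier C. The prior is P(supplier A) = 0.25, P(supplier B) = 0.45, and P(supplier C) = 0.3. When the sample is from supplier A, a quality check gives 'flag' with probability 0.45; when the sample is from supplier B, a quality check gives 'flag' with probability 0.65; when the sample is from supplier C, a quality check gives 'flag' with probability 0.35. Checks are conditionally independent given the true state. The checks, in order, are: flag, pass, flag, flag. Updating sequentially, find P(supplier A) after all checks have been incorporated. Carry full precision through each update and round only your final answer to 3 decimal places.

0.195

After 'flag': normaliser = 0.45·0.2500 + 0.65·0.4500 + 0.35·0.3000; P(supplier A) ≈ 0.2206, P(supplier B) ≈ 0.5735, P(supplier C) ≈ 0.2059
After 'pass': normaliser = 0.55·0.2206 + 0.35·0.5735 + 0.65·0.2059; P(supplier A) ≈ 0.2661, P(supplier B) ≈ 0.4403, P(supplier C) ≈ 0.2935
After 'flag': normaliser = 0.45·0.2661 + 0.65·0.4403 + 0.35·0.2935; P(supplier A) ≈ 0.2354, P(supplier B) ≈ 0.5626, P(supplier C) ≈ 0.2020
After 'flag': normaliser = 0.45·0.2354 + 0.65·0.5626 + 0.35·0.2020; P(supplier A) ≈ 0.1953, P(supplier B) ≈ 0.6743, P(supplier C) ≈ 0.1303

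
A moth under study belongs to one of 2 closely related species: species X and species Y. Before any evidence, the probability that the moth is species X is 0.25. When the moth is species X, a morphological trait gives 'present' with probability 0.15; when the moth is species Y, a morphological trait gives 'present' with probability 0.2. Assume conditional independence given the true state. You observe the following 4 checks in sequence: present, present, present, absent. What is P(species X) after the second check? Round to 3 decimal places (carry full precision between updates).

0.158

After 'present': P(species X) = 0.15·0.2500 / (0.15·0.2500 + 0.2·0.7500) ≈ 0.2000
After 'present': P(species X) = 0.15·0.2000 / (0.15·0.2000 + 0.2·0.8000) ≈ 0.1579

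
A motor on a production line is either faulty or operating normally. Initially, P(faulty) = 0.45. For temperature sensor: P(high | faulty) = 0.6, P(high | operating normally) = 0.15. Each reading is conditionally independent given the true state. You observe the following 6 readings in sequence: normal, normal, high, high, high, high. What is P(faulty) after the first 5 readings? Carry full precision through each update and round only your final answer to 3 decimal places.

After 'normal': P(faulty) = 0.4·0.4500 / (0.4·0.4500 + 0.85·0.5500) ≈ 0.2780
After 'normal': P(faulty) = 0.4·0.2780 / (0.4·0.2780 + 0.85·0.7220) ≈ 0.1534
After 'high': P(faulty) = 0.6·0.1534 / (0.6·0.1534 + 0.15·0.8466) ≈ 0.4202
After 'high': P(faulty) = 0.6·0.4202 / (0.6·0.4202 + 0.15·0.5798) ≈ 0.7435
After 'high': P(faulty) = 0.6·0.7435 / (0.6·0.7435 + 0.15·0.2565) ≈ 0.9206

0.921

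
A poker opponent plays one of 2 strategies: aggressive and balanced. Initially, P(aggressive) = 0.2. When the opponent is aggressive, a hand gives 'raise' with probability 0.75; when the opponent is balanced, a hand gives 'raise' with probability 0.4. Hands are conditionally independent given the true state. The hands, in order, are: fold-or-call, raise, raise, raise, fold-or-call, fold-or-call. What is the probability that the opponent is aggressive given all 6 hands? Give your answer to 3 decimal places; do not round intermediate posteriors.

After 'fold-or-call': P(aggressive) = 0.25·0.2000 / (0.25·0.2000 + 0.6·0.8000) ≈ 0.0943
After 'raise': P(aggressive) = 0.75·0.0943 / (0.75·0.0943 + 0.4·0.9057) ≈ 0.1634
After 'raise': P(aggressive) = 0.75·0.1634 / (0.75·0.1634 + 0.4·0.8366) ≈ 0.2680
After 'raise': P(aggressive) = 0.75·0.2680 / (0.75·0.2680 + 0.4·0.7320) ≈ 0.4071
After 'fold-or-call': P(aggressive) = 0.25·0.4071 / (0.25·0.4071 + 0.6·0.5929) ≈ 0.2225
After 'fold-or-call': P(aggressive) = 0.25·0.2225 / (0.25·0.2225 + 0.6·0.7775) ≈ 0.1065

0.107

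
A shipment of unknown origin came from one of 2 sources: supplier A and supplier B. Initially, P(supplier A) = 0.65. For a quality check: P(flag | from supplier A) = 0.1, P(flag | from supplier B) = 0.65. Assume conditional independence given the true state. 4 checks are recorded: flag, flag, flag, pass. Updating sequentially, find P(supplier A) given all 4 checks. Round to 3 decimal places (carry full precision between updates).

After 'flag': P(supplier A) = 0.1·0.6500 / (0.1·0.6500 + 0.65·0.3500) ≈ 0.2222
After 'flag': P(supplier A) = 0.1·0.2222 / (0.1·0.2222 + 0.65·0.7778) ≈ 0.0421
After 'flag': P(supplier A) = 0.1·0.0421 / (0.1·0.0421 + 0.65·0.9579) ≈ 0.0067
After 'pass': P(supplier A) = 0.9·0.0067 / (0.9·0.0067 + 0.35·0.9933) ≈ 0.0171

0.017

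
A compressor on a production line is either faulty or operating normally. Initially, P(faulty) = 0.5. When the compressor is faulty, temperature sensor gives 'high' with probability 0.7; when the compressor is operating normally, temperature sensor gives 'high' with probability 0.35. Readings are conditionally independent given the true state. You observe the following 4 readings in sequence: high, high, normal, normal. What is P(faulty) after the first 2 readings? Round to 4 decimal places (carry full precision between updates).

Each posterior becomes the prior for the next update.
After 'high': P(faulty) = 0.7·0.5000 / (0.7·0.5000 + 0.35·0.5000) ≈ 0.6667
After 'high': P(faulty) = 0.7·0.6667 / (0.7·0.6667 + 0.35·0.3333) ≈ 0.8000

0.8000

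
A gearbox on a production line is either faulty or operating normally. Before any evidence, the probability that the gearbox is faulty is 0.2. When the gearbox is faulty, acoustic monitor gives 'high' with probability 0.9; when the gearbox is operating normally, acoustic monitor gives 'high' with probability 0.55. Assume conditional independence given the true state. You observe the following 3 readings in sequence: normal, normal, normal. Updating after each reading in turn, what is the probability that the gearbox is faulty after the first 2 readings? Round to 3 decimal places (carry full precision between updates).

0.012

After 'normal': P(faulty) = 0.1·0.2000 / (0.1·0.2000 + 0.45·0.8000) ≈ 0.0526
After 'normal': P(faulty) = 0.1·0.0526 / (0.1·0.0526 + 0.45·0.9474) ≈ 0.0122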